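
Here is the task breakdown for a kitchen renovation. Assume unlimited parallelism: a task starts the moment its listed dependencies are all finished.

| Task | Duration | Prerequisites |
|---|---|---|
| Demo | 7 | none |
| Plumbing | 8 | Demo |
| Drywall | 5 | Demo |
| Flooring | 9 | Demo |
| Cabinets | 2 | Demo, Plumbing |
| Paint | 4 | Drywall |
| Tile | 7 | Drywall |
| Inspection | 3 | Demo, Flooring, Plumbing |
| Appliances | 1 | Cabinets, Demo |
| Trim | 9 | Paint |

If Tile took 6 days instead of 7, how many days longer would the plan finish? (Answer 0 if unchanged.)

Baseline: Demo→Drywall→Paint→Trim = 7+5+4+9 = 25 → 25 days.
Tile has 6 days of float (longest path through it is 19).
That remains the longest chain; total 25 days.
Change in finish: 25 − 25 = +0 days.

0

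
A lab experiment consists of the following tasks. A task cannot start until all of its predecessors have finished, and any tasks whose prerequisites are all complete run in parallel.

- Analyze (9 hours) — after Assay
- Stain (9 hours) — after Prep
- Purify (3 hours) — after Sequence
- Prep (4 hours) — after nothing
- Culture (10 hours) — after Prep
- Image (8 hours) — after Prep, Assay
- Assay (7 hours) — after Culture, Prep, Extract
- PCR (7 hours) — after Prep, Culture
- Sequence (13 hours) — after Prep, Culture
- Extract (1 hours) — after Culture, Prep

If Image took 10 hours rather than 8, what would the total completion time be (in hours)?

Critical path before the change: Prep→Culture→Extract→Assay→Analyze = 4+10+1+7+9 = 31 giving 31 hours.
Image is off the critical path — its longest chain is 30 hours, giving 1 of slack.
New critical path: Prep→Culture→Extract→Assay→Image = 4+10+1+7+10 = 32 ⇒ 32 hours.

32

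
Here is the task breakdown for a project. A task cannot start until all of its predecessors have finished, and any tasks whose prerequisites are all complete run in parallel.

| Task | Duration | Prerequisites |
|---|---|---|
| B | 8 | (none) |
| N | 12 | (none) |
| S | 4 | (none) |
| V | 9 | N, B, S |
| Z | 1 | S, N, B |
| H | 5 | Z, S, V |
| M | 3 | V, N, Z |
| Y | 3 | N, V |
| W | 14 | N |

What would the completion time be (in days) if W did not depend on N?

26

Before: longest chain N→V→H = 12+9+5 = 26, finish 26.
Without N→W, W's earliest start moves from 12 to 0.
After: N→V→H = 12+9+5 = 26 → 26 days.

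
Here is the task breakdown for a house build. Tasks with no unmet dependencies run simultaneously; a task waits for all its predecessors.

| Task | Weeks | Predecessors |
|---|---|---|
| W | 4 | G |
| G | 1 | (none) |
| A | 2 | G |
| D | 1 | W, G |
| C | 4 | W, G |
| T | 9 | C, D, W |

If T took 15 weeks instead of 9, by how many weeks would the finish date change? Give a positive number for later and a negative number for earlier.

6

Critical path before the change: G→W→C→T = 1+4+4+9 = 18 giving 18 weeks.
T is on the critical path; changing it to 15 makes that path 24 weeks.
The critical path is still G→W→C→T; finish is now 24 weeks.
Change in finish: 24 − 18 = +6 weeks.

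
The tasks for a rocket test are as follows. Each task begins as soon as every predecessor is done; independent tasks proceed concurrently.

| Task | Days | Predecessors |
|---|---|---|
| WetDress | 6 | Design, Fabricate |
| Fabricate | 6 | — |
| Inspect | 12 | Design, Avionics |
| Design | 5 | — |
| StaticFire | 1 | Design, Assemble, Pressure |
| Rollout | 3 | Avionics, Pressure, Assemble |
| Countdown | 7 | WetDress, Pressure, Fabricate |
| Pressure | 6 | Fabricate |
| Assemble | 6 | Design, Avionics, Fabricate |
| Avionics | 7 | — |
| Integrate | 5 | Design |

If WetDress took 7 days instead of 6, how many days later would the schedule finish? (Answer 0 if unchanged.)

1

Baseline: Fabricate→WetDress→Countdown = 6+6+7 = 19 → 19 days.
WetDress is on the critical path; changing it to 7 makes that path 20 days.
No other chain overtakes it, so the finish is 20 days.
Change in finish: 20 − 19 = +1 days.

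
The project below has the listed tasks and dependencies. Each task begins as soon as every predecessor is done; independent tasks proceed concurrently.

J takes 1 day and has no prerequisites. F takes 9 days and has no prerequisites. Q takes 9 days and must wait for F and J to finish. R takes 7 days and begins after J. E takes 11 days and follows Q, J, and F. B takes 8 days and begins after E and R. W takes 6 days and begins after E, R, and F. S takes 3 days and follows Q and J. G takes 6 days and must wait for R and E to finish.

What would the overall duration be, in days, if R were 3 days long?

The binding path is F→Q→E→B = 9+9+11+8 = 37; finish at 37 days.
The longest path through R is only 16 days, so R has float 21.
That remains the longest chain; total 37 days.

37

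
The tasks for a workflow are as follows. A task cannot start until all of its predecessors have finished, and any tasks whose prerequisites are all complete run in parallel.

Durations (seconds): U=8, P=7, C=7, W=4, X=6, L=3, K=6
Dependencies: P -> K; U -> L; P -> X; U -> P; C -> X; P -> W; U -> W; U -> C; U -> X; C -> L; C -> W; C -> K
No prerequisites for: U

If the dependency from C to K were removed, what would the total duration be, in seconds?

21

With the dependency in place, U→P→X = 8+7+6 = 21 sets the finish at 21 seconds.
Dropping C→K doesn't change K's earliest start (15); another predecessor still binds.
After: U→P→X = 8+7+6 = 21 → 21 seconds.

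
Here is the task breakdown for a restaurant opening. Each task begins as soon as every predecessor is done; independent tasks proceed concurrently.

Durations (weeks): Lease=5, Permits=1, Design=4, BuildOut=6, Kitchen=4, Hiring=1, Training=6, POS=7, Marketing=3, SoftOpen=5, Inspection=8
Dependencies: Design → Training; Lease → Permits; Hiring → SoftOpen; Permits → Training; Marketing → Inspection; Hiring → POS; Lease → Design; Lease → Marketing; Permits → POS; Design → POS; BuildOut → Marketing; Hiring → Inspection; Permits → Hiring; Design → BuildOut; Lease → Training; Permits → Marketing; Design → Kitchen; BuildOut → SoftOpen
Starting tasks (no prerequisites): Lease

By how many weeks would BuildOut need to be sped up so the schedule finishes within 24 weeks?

2

Current finish: 26 weeks; target: 24.
BuildOut is on every critical path, so each week cut from BuildOut cuts the finish by one (this holds down to a finish of 21).
Need 26 − 24 = 2 weeks off BuildOut → BuildOut becomes 4 weeks, finish becomes 24.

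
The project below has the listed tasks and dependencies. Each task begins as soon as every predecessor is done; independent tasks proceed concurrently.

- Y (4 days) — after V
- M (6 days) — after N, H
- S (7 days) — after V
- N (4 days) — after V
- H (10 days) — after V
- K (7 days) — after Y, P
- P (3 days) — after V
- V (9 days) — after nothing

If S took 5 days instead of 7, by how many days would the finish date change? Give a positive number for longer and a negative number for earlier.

0

As given, the longest chain is V→H→M = 9+10+6 = 25, so the finish is 25 days.
S has 9 days of float (longest path through it is 16).
No other chain overtakes it, so the finish is 25 days.
Change in finish: 25 − 25 = +0 days.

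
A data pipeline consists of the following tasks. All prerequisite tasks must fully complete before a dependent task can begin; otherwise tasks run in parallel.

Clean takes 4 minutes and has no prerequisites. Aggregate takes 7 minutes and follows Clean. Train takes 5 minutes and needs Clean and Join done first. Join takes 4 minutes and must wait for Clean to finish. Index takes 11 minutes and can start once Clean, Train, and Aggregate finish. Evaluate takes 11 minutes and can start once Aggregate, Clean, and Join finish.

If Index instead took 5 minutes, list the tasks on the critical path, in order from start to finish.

Actual critical path: Clean→Join→Train→Index = 4+4+5+11 = 24 ⇒ 24 minutes.
Since Index is critical, the -6 change carries straight to that chain (now 18 minutes).
New critical path: Clean→Aggregate→Evaluate = 4+7+11 = 22 ⇒ 22 minutes.

Clean, Aggregate, Evaluate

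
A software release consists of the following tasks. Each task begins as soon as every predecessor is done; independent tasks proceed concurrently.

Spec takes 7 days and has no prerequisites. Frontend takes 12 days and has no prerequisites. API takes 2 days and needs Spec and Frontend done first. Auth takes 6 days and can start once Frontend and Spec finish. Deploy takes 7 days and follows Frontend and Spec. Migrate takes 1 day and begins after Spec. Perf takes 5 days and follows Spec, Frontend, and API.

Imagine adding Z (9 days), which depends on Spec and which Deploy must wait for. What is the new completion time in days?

Originally the software release takes 19 days.
With Z inserted, Deploy now waits for max(Frontend, Spec, Z).
New critical path: Spec→Z→Deploy = 7+9+7 = 23 ⇒ 23 days.

23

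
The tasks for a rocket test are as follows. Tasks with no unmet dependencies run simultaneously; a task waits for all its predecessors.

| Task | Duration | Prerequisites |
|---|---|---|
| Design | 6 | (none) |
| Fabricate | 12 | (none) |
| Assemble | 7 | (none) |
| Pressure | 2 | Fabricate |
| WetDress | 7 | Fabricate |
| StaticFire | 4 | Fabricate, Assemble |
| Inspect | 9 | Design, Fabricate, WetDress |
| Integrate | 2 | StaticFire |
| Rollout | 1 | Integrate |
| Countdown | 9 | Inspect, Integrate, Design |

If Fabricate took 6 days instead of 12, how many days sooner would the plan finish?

6

The binding path is Fabricate→WetDress→Inspect→Countdown = 12+7+9+9 = 37; finish at 37 days.
Since Fabricate is critical, the -6 change carries straight to that chain (now 31 days).
That remains the longest chain; total 31 days.
Change in finish: 31 − 37 = -6 days.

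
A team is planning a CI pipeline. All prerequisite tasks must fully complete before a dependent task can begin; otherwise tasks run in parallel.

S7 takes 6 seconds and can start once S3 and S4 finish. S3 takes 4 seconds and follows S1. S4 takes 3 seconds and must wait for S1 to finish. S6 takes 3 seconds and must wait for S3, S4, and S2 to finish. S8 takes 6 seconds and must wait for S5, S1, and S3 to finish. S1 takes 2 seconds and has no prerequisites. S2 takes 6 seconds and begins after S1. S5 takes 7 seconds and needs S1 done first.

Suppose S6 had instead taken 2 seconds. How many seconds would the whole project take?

15

As given, the longest chain is S1→S5→S8 = 2+7+6 = 15, so the finish is 15 seconds.
The longest path through S6 is only 11 seconds, so S6 has float 4.
That remains the longest chain; total 15 seconds.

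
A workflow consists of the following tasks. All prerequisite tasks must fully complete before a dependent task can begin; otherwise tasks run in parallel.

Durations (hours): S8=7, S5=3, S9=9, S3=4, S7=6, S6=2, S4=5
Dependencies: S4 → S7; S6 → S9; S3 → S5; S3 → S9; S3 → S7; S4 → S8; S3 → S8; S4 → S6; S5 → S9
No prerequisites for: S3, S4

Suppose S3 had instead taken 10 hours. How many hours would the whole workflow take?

22

The binding path is S3→S5→S9 = 4+3+9 = 16; finish at 16 hours.
Since S3 is critical, the +6 change carries straight to that chain (now 22 hours).
That remains the longest chain; total 22 hours.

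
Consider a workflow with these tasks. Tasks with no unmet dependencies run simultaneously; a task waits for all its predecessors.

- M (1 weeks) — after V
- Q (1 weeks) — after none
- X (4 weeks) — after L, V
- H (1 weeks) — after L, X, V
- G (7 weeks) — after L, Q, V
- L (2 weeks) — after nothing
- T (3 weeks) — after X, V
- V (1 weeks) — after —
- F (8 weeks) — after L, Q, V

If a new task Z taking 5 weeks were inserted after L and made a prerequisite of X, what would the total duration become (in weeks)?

14

Originally the plan takes 10 weeks.
With Z inserted, X now waits for max(L, V, Z).
New critical path: L→Z→X→T = 2+5+4+3 = 14 ⇒ 14 weeks.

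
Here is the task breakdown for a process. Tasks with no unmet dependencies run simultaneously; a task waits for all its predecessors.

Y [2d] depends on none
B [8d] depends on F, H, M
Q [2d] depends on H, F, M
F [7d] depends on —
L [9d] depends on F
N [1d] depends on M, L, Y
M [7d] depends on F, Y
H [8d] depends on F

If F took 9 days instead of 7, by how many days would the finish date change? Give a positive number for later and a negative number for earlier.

2

Actual critical path: F→H→B = 7+8+8 = 23 ⇒ 23 days.
Since F is critical, the +2 change carries straight to that chain (now 25 days).
No other chain overtakes it, so the finish is 25 days.
Change in finish: 25 − 23 = +2 days.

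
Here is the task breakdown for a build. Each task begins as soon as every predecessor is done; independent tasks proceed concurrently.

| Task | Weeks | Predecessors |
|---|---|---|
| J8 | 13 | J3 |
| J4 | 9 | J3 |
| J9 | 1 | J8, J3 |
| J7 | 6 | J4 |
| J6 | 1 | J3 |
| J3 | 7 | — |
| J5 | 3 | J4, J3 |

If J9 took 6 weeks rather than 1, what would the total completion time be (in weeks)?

26

Critical path before the change: J3→J4→J7 = 7+9+6 = 22 giving 22 weeks.
J9 has 1 week of float (longest path through it is 21).
The binding chain switches to J3→J8→J9 = 7+13+6 = 26; finish 26 weeks.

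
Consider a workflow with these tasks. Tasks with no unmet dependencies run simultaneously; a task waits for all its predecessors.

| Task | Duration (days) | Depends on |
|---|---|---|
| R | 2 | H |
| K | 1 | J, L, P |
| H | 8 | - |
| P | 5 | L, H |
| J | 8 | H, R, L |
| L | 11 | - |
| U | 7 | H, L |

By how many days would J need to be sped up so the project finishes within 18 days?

Current finish: 20 days; target: 18.
J is on every critical path, so each day cut from J cuts the finish by one (this holds down to a finish of 18).
Need 20 − 18 = 2 days off J → J becomes 6 days, finish becomes 18.

2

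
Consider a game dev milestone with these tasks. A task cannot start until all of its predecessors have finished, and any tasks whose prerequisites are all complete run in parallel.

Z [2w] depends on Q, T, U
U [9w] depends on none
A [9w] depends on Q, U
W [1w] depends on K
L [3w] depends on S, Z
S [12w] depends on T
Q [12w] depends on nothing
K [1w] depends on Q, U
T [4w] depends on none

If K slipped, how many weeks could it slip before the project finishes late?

Critical path: Q→A = 12+9 = 21, so the finish is 21 weeks.
The longest chain containing K totals 14 weeks.
Float = 21 − 14 = 7.

7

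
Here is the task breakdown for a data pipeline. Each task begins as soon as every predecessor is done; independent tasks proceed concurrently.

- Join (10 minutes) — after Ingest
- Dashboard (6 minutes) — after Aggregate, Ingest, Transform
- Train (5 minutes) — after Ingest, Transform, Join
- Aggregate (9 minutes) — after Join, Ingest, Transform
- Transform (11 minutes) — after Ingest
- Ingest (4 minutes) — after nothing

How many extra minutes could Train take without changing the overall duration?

10

The longest chain is Ingest→Transform→Aggregate→Dashboard = 4+11+9+6 = 30; overall finish 30 minutes.
The longest chain containing Train totals 20 minutes.
So Train can slip 30 − 20 = 10 minutes.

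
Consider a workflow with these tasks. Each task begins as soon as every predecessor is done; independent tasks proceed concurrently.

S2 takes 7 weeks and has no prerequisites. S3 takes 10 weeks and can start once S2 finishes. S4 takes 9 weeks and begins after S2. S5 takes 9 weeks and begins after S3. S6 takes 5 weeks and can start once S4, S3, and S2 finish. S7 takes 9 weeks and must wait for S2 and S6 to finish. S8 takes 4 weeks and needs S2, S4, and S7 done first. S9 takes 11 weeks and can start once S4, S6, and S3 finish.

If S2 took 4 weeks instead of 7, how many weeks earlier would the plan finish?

3

Critical path before the change: S2→S3→S6→S7→S8 = 7+10+5+9+4 = 35 giving 35 weeks.
S2 lies on that path, so at 4 weeks the path becomes 32 weeks.
That remains the longest chain; total 32 weeks.
Change in finish: 32 − 35 = -3 weeks.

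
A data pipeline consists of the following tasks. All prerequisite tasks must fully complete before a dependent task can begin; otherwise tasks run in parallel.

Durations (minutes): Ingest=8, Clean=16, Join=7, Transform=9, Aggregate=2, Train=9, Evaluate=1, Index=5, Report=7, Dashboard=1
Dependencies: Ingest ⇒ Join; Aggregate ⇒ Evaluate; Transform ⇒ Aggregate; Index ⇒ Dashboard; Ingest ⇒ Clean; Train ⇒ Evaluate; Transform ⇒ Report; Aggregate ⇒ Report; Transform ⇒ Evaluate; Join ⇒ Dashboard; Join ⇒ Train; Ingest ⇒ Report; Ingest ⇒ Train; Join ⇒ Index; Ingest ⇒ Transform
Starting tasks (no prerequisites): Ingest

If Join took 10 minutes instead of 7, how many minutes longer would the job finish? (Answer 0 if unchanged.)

The binding path is Ingest→Transform→Aggregate→Report = 8+9+2+7 = 26; finish at 26 minutes.
Join is off the critical path — its longest chain is 25 minutes, giving 1 of slack.
New critical path: Ingest→Join→Train→Evaluate = 8+10+9+1 = 28 ⇒ 28 minutes.
Change in finish: 28 − 26 = +2 minutes.

2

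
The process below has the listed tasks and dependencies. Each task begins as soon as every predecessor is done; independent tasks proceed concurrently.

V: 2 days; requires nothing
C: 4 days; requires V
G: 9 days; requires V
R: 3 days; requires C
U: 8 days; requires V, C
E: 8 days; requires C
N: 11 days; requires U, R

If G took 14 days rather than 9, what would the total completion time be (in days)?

Actual critical path: V→C→U→N = 2+4+8+11 = 25 ⇒ 25 days.
G has 14 days of float (longest path through it is 11).
That remains the longest chain; total 25 days.

25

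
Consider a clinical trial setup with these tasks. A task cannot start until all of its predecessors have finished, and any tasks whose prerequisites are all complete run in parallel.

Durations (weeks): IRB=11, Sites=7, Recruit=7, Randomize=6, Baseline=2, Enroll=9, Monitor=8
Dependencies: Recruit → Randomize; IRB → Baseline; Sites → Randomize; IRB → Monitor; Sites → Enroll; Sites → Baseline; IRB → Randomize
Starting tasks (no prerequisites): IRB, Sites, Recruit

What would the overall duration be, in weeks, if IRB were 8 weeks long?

16

The binding path is IRB→Monitor = 11+8 = 19; finish at 19 weeks.
Since IRB is critical, the -3 change carries straight to that chain (now 16 weeks).
The critical path is still IRB→Monitor; finish is now 16 weeks.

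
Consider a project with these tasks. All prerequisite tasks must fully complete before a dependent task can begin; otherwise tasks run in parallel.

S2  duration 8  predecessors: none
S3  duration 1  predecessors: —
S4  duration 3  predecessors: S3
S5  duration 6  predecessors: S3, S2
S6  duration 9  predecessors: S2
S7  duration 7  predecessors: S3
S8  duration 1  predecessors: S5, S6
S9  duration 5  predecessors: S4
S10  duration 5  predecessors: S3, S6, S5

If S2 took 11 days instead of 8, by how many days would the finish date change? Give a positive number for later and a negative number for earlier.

As given, the longest chain is S2→S6→S10 = 8+9+5 = 22, so the finish is 22 days.
Since S2 is critical, the +3 change carries straight to that chain (now 25 days).
The critical path is still S2→S6→S10; finish is now 25 days.
Change in finish: 25 − 22 = +3 days.

3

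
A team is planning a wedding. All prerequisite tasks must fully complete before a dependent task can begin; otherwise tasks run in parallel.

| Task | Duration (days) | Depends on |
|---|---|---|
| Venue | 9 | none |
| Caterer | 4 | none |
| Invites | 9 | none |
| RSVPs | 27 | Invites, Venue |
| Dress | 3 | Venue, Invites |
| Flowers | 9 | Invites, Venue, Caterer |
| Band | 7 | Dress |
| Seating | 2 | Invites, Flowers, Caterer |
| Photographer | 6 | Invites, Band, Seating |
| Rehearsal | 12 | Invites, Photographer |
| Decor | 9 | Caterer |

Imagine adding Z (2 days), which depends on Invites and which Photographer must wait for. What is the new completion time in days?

Originally the job takes 38 days.
With Z inserted, Photographer now waits for max(Invites, Band, Seating, Z).
New critical path: Venue→Flowers→Seating→Photographer→Rehearsal = 9+9+2+6+12 = 38 ⇒ 38 days.

38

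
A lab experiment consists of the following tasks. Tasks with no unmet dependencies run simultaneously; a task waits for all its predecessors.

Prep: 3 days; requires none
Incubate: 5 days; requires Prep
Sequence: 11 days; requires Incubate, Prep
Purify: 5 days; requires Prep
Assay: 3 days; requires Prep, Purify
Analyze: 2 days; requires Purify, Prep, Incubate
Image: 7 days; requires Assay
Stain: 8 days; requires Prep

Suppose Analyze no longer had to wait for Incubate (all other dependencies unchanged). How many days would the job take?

With the dependency in place, Prep→Incubate→Sequence = 3+5+11 = 19 sets the finish at 19 days.
Dropping Incubate→Analyze doesn't change Analyze's earliest start (8); another predecessor still binds.
New critical path: Prep→Incubate→Sequence = 3+5+11 = 19 ⇒ 19 days.

19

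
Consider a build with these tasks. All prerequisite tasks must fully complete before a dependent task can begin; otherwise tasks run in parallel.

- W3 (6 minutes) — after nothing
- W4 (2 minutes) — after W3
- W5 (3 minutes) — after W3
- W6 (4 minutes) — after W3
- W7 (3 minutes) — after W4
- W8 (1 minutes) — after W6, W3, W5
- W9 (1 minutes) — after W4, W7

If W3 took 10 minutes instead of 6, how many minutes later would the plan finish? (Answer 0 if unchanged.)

As given, the longest chain is W3→W4→W7→W9 = 6+2+3+1 = 12, so the finish is 12 minutes.
W3 is on the critical path; changing it to 10 makes that path 16 minutes.
That remains the longest chain; total 16 minutes.
Change in finish: 16 − 12 = +4 minutes.

4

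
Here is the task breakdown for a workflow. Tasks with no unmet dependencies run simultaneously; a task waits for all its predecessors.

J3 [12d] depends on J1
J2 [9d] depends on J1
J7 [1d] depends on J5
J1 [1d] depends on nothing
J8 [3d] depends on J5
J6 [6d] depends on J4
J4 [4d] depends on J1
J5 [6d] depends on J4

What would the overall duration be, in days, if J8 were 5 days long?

16

The binding path is J1→J4→J5→J8 = 1+4+6+3 = 14; finish at 14 days.
Since J8 is critical, the +2 change carries straight to that chain (now 16 days).
The critical path is still J1→J4→J5→J8; finish is now 16 days.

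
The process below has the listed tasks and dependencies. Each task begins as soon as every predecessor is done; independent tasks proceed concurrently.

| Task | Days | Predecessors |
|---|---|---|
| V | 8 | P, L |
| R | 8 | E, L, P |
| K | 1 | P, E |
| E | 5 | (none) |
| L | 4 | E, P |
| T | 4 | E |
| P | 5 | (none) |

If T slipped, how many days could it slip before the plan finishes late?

8

The longest chain is E→L→V = 5+4+8 = 17; overall finish 17 days.
Longest path through T: 9 days (earliest finish 9, latest finish 17).
Slack of T = 13 − 5 = 8 days.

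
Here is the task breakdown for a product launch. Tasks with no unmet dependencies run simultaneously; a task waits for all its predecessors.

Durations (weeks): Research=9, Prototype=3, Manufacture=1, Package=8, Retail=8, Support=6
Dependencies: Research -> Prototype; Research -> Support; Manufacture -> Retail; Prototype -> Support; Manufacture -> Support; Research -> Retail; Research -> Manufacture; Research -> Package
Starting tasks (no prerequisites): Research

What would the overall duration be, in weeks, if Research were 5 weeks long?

Critical path before the change: Research→Prototype→Support = 9+3+6 = 18 giving 18 weeks.
Research lies on that path, so at 5 weeks the path becomes 14 weeks.
The critical path is still Research→Prototype→Support; finish is now 14 weeks.

14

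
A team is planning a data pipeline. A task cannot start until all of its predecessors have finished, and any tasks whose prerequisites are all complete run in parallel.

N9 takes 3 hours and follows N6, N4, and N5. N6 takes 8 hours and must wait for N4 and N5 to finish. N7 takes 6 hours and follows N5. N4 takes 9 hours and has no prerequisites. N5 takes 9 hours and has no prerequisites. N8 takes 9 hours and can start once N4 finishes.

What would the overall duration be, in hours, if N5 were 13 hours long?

The binding path is N5→N6→N9 = 9+8+3 = 20; finish at 20 hours.
N5 is on the critical path; changing it to 13 makes that path 24 hours.
The critical path is still N5→N6→N9; finish is now 24 hours.

24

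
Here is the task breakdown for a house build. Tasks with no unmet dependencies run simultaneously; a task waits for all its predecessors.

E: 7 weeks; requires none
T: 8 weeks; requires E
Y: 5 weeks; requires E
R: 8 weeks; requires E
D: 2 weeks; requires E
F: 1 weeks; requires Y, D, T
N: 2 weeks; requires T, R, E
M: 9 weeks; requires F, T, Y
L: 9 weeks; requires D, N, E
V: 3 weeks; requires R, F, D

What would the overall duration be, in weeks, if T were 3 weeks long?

The binding path is E→T→N→L = 7+8+2+9 = 26; finish at 26 weeks.
Since T is critical, the -5 change carries straight to that chain (now 21 weeks).
New critical path: E→R→N→L = 7+8+2+9 = 26 ⇒ 26 weeks.

26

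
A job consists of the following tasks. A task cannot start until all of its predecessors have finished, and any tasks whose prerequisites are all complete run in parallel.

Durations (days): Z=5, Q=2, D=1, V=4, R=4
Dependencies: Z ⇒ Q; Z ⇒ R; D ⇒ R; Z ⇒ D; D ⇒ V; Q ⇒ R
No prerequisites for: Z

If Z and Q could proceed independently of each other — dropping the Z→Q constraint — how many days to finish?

10

With the dependency in place, Z→Q→R = 5+2+4 = 11 sets the finish at 11 days.
Without Z→Q, Q's earliest start moves from 5 to 0.
After: Z→D→V = 5+1+4 = 10 → 10 days.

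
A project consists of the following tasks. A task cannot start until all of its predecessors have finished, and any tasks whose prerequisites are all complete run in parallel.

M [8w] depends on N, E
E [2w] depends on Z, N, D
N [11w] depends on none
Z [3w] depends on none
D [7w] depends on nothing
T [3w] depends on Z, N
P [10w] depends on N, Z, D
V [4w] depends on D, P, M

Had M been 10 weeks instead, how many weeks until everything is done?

27

Actual critical path: N→E→M→V = 11+2+8+4 = 25 ⇒ 25 weeks.
M lies on that path, so at 10 weeks the path becomes 27 weeks.
The critical path is still N→E→M→V; finish is now 27 weeks.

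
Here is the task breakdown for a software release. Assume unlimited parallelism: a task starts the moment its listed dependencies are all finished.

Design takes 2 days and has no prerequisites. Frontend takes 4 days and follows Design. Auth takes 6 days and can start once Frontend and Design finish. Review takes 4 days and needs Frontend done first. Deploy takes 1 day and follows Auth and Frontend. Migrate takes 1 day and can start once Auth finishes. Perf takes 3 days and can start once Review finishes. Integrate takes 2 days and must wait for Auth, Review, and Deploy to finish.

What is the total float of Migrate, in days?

2

Design→Frontend→Auth→Deploy→Integrate = 2+4+6+1+2 = 15 sets the makespan at 15 days.
Migrate finishes as early as 13 and must finish by 15.
Float = 15 − 13 = 2.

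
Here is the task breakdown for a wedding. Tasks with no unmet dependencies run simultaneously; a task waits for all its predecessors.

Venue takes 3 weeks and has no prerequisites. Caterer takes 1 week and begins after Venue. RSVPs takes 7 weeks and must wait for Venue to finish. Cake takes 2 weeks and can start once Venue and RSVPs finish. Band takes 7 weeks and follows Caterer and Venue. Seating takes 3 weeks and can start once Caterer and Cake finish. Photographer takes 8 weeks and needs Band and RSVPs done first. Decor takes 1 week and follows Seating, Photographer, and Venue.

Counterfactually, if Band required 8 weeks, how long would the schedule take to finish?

Actual critical path: Venue→Caterer→Band→Photographer→Decor = 3+1+7+8+1 = 20 ⇒ 20 weeks.
Band is on the critical path; changing it to 8 makes that path 21 weeks.
The critical path is still Venue→Caterer→Band→Photographer→Decor; finish is now 21 weeks.

21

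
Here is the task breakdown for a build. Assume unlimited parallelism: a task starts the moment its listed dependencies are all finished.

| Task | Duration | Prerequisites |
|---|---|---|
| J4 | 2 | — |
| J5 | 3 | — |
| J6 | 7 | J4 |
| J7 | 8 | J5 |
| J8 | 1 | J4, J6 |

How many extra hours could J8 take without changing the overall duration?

The longest chain is J5→J7 = 3+8 = 11; overall finish 11 hours.
The longest chain containing J8 totals 10 hours.
Float = 11 − 10 = 1.

1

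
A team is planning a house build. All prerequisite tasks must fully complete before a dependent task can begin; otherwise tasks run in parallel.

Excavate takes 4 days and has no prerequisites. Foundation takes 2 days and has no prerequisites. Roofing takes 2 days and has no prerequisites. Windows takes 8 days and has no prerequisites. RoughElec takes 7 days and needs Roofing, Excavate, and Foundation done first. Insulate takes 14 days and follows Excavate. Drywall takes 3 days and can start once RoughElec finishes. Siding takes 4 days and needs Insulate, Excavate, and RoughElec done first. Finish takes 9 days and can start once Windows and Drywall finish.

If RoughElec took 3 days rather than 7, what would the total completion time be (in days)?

Baseline: Excavate→RoughElec→Drywall→Finish = 4+7+3+9 = 23 → 23 days.
RoughElec lies on that path, so at 3 days the path becomes 19 days.
New critical path: Excavate→Insulate→Siding = 4+14+4 = 22 ⇒ 22 days.

22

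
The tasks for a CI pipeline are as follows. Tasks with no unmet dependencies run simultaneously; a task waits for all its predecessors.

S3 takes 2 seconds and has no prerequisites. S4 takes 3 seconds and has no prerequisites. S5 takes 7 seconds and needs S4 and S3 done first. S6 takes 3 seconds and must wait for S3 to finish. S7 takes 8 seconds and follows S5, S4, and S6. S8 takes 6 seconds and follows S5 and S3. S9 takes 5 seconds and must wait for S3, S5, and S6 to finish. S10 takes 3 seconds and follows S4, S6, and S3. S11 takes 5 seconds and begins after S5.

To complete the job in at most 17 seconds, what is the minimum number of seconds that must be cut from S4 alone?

1

Current finish: 18 seconds; target: 17.
S4 is on every critical path, so each second cut from S4 cuts the finish by one (this holds down to a finish of 17).
Need 18 − 17 = 1 second off S4 → S4 becomes 2 seconds, finish becomes 17.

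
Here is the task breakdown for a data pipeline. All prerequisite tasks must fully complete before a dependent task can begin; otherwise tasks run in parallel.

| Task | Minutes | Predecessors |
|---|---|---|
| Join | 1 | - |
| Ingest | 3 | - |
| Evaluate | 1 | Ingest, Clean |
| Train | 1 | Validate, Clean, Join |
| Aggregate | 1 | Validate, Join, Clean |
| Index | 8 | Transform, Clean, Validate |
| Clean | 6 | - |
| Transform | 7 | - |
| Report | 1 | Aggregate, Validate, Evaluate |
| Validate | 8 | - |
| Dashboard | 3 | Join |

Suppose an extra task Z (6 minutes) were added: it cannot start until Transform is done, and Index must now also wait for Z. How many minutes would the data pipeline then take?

Originally the data pipeline takes 16 minutes.
With Z inserted, Index now waits for max(Transform, Clean, Validate, Z).
New critical path: Transform→Z→Index = 7+6+8 = 21 ⇒ 21 minutes.

21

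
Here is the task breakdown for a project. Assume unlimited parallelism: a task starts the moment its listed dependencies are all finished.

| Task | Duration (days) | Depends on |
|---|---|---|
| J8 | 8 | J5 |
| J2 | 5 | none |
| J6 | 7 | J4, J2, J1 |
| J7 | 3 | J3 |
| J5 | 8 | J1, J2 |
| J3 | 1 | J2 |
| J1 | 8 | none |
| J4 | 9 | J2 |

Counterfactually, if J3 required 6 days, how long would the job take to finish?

24

As given, the longest chain is J1→J5→J8 = 8+8+8 = 24, so the finish is 24 days.
J3 is off the critical path — its longest chain is 9 days, giving 15 of slack.
That remains the longest chain; total 24 days.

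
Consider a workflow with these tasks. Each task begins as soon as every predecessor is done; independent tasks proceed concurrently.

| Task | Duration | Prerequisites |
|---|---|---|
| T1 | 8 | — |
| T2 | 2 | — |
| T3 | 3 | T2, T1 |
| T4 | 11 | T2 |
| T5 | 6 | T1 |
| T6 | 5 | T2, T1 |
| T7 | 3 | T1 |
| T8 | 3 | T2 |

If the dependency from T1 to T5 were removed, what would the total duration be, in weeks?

13

With the dependency in place, T1→T5 = 8+6 = 14 sets the finish at 14 weeks.
Without T1→T5, T5's earliest start moves from 8 to 0.
After: T1→T6 = 8+5 = 13 → 13 weeks.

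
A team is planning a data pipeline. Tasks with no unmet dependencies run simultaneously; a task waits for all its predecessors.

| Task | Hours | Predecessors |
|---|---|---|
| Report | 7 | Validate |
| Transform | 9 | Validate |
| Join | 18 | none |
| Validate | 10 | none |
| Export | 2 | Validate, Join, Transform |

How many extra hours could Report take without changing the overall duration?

Critical path: Validate→Transform→Export = 10+9+2 = 21, so the finish is 21 hours.
Longest path through Report: 17 hours (earliest finish 17, latest finish 21).
Slack of Report = 14 − 10 = 4 hours.

4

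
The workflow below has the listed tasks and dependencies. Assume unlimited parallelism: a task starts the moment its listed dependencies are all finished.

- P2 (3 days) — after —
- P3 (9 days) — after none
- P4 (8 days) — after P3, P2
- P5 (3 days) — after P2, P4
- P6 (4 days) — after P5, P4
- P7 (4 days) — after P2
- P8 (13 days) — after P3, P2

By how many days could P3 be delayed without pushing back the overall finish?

0

Critical path: P3→P4→P5→P6 = 9+8+3+4 = 24, so the finish is 24 days.
P3 finishes as early as 9 and must finish by 9.
Float = 24 − 24 = 0.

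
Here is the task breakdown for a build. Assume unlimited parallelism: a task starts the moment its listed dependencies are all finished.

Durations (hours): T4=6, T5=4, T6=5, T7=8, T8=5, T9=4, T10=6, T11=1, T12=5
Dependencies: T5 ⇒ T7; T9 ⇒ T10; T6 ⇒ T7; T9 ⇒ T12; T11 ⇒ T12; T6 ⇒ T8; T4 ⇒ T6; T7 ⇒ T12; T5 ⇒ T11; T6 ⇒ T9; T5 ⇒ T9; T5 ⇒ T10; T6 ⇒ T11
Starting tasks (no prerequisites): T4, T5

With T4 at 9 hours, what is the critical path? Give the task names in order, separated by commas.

T4, T6, T7, T12

The binding path is T4→T6→T7→T12 = 6+5+8+5 = 24; finish at 24 hours.
T4 is on the critical path; changing it to 9 makes that path 27 hours.
The critical path is still T4→T6→T7→T12; finish is now 27 hours.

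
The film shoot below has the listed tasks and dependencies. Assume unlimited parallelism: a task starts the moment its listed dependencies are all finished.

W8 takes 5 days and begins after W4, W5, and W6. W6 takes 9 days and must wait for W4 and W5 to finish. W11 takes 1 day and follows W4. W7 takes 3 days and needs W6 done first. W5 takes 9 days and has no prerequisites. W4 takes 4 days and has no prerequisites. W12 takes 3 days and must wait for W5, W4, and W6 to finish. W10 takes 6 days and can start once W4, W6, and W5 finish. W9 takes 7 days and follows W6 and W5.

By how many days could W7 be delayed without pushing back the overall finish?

4

W5→W6→W9 = 9+9+7 = 25 sets the makespan at 25 days.
The longest chain containing W7 totals 21 days.
Slack of W7 = 22 − 18 = 4 days.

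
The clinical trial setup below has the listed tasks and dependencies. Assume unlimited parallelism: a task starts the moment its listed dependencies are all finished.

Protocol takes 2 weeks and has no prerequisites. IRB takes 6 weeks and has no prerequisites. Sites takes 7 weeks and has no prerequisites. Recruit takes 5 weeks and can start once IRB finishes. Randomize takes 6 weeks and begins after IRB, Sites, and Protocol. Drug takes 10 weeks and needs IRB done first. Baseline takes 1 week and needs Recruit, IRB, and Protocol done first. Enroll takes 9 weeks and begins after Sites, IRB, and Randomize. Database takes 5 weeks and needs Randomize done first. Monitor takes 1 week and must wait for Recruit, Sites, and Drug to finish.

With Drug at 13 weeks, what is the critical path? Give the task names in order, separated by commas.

Sites, Randomize, Enroll

Critical path before the change: Sites→Randomize→Enroll = 7+6+9 = 22 giving 22 weeks.
The longest path through Drug is only 17 weeks, so Drug has float 5.
The critical path is still Sites→Randomize→Enroll; finish is now 22 weeks.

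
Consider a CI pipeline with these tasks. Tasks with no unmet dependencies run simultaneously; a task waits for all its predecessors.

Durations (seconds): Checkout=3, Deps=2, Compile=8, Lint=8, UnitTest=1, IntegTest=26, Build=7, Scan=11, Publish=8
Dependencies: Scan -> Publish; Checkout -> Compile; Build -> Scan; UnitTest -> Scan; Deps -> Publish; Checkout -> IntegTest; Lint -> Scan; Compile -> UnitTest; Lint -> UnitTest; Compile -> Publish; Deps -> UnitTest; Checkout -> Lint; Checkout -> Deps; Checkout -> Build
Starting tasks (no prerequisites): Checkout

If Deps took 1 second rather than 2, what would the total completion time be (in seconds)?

31

The binding path is Checkout→Compile→UnitTest→Scan→Publish = 3+8+1+11+8 = 31; finish at 31 seconds.
The longest path through Deps is only 25 seconds, so Deps has float 6.
The critical path is still Checkout→Compile→UnitTest→Scan→Publish; finish is now 31 seconds.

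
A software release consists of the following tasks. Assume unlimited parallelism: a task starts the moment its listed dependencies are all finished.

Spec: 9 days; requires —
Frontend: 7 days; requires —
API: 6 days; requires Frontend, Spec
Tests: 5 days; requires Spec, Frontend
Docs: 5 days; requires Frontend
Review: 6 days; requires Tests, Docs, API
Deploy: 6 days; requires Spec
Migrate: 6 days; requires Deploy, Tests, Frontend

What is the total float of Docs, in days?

Spec→API→Review = 9+6+6 = 21 sets the makespan at 21 days.
The longest chain containing Docs totals 18 days.
Float = 21 − 18 = 3.

3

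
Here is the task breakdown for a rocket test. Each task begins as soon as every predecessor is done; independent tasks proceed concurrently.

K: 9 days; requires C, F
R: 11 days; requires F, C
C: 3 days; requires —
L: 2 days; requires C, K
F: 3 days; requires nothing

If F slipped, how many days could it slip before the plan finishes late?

0

The longest chain is C→R = 3+11 = 14; overall finish 14 days.
F finishes as early as 3 and must finish by 3.
So F can slip 3 − 3 = 0 days.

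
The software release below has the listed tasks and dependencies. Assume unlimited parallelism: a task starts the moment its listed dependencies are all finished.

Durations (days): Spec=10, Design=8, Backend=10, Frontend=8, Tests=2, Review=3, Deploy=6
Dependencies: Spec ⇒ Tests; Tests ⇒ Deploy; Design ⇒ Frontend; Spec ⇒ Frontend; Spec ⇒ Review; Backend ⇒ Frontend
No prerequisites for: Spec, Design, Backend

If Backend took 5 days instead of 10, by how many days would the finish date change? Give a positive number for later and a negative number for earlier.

0

The binding path is Backend→Frontend = 10+8 = 18; finish at 18 days.
Since Backend is critical, the -5 change carries straight to that chain (now 13 days).
The binding chain switches to Spec→Frontend = 10+8 = 18; finish 18 days.
Change in finish: 18 − 18 = +0 days.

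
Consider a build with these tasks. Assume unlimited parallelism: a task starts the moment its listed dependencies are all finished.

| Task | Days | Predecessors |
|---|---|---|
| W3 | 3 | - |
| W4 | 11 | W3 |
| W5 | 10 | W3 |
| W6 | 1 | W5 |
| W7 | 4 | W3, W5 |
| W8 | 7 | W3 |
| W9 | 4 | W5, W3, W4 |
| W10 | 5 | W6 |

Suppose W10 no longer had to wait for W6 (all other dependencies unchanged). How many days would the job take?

18

Original critical path: W3→W5→W6→W10 = 3+10+1+5 = 19 ⇒ 19 days.
Without W6→W10, W10's earliest start moves from 14 to 0.
New critical path: W3→W4→W9 = 3+11+4 = 18 ⇒ 18 days.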